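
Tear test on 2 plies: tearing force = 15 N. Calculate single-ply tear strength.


Formula: Per-ply strength = Total force / Number of plies
Per-ply = 15 N / 2
Per-ply = 7.5 N

7.5 N


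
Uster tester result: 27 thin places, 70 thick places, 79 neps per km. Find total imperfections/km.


Formula: Total = thin places + thick places + neps
Total = 27 + 70 + 79
Total = 176 imperfections/km

176 imperfections/km


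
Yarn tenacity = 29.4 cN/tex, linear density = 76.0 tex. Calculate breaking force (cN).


Formula: Breaking force = Tenacity * Linear density
F = 29.4 cN/tex * 76.0 tex
F = 2234.40 cN

2234.40 cN


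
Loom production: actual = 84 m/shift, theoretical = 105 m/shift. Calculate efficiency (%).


Formula: Efficiency% = (Actual output / Theoretical output) * 100
Efficiency% = (84 / 105) * 100
Efficiency% = 0.8 * 100 = 80.0%

80.0%


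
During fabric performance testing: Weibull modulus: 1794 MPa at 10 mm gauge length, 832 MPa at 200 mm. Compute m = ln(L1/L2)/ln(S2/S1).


Formula: m = ln(L1/L2) / ln(S2/S1)
Step 1: ln(L1/L2) = ln(10/200) = -2.99573
Step 2: S2/S1 = 832/1794 = 0.46377
Step 3: ln(S2/S1) = ln(0.46377) = -0.76837
Step 4: m = -2.99573 / -0.76837 = 3.90

3.90 (Weibull m)


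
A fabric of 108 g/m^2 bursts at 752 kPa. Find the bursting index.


Formula: Bursting Index = Bursting Strength / Fabric GSM
BI = 752 kPa / 108 g/m^2
BI = 6.963 kPa/(g/m^2)

6.963 kPa/(g/m^2)


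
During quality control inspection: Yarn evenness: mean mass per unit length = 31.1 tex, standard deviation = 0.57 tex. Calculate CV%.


Formula: CV% = (standard deviation / mean) * 100
Step 1: Ratio = 0.57 / 31.1 = 0.018328
Step 2: CV% = 0.018328 * 100 = 1.8328% ≈ 1.8%

1.8%


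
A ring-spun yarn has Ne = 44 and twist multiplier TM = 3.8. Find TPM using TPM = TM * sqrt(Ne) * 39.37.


Formula: TPM = TM * sqrt(Ne) * 39.37
Step 1: sqrt(Ne) = sqrt(44) = 6.6332
Step 2: TM * sqrt(Ne) = 3.8 * 6.6332 = 25.2062
Step 3: TPM = 25.2062 * 39.37 = 992 twists/m

992 twists/m


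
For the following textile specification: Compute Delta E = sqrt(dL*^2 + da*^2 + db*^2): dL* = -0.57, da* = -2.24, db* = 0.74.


Formula: Delta E = sqrt(dL*^2 + da*^2 + db*^2)
Step 1: dL*^2 = (-0.57)^2 = 0.3249
Step 2: da*^2 = (-2.24)^2 = 5.0176
Step 3: db*^2 = 0.74^2 = 0.5476
Step 4: Sum = 0.3249 + 5.0176 + 0.5476 = 5.8901
Step 5: Delta E = sqrt(5.8901) = 2.43

2.43 Delta E


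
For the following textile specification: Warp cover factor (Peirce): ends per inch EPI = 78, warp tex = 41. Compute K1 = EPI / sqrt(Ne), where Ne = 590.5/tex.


Formula: K1 = EPI / sqrt(Ne), with Ne = 590.5 / tex_warp
Step 1: Ne = 590.5 / 41 = 14.402
Step 2: sqrt(Ne) = sqrt(14.402) = 3.795
Step 3: K1 = 78 / 3.795 = 20.6

20.6


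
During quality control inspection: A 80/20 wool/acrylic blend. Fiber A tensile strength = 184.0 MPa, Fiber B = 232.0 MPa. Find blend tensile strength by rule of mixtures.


Formula: Blend property = (fraction_A * property_A) + (fraction_B * property_B)
Step 1: Contribution A = 80/100 * 184.0 MPa = 147.2 MPa
Step 2: Contribution B = 20/100 * 232.0 MPa = 46.4 MPa
Step 3: Blend tensile strength = 147.2 + 46.4 = 193.6 MPa

193.6 MPa


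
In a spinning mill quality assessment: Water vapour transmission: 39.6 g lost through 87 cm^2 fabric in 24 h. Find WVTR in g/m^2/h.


Formula: WVTR = mass_loss / (area * time)
Step 1: Convert area: 87 cm^2 = 0.0087 m^2
Step 2: WVTR = 39.6 g / (0.0087 m^2 * 24 h)
Step 3: WVTR = 39.6 / 0.2088 = 189.7 g/m^2/h

189.7 g/m^2/h


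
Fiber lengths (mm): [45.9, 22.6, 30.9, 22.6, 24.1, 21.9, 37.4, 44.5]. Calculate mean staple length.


Formula: Mean = sum of lengths / count
Sum = 45.9 + 22.6 + 30.9 + 22.6 + 24.1 + 21.9 + 37.4 + 44.5
Sum = 249.9 mm
Mean = 249.9 / 8 = 31.24 mm

31.24 mm


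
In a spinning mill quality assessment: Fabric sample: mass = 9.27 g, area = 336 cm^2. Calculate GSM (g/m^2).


Formula: GSM = mass_g / area_m2
Step 1: Convert area: 336 cm^2 = 336 / 10000 = 0.0336 m^2
Step 2: GSM = 9.27 g / 0.0336 m^2 = 275.9 g/m^2

275.9 g/m^2


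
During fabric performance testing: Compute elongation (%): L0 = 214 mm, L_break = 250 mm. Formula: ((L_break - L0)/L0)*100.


Formula: Elongation (%) = ((L_break - L0) / L0) * 100
Step 1: Extension = 250 - 214 = 36 mm
Step 2: Elongation = (36 / 214) * 100
Step 3: Elongation = 0.168224 * 100 = 16.8224% ≈ 16.8%

16.8%


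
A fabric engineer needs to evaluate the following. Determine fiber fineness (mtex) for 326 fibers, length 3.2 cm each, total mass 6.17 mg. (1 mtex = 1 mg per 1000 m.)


Formula: fineness (mtex) = mass (mg) / total length (km) = (mass_mg / total_length_m) * 1000
Step 1: Convert fiber length: 3.2 cm = 0.032 m
Step 2: Total fiber length = 326 * 0.032 = 10.432 m
Step 3: Linear density = 6.17 mg / 10.432 m = 0.5914 mg/m
Step 4: fineness = 0.5914 * 1000 = 591.4 mtex

591.4 mtex


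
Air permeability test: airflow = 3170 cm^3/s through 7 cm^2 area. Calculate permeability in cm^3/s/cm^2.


Formula: Air Permeability = Airflow / Test Area
AP = 3170 cm^3/s / 7 cm^2
AP = 452.9 cm^3/s/cm^2

452.9 cm^3/s/cm^2


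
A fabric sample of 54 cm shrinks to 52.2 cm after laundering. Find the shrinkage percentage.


Formula: Shrinkage% = ((L_before - L_after) / L_before) * 100
Step 1: Shrinkage = 54 - 52.2 = 1.8 cm
Step 2: Shrinkage% = (1.8 / 54) * 100
Step 3: Shrinkage% = 0.033333 * 100 = 3.3333% ≈ 3.3%

3.3%


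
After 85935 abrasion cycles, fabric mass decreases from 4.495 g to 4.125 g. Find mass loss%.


Formula: Mass loss% = ((m_before - m_after) / m_before) * 100
Step 1: Mass loss = 4.495 - 4.125 = 0.37 g
Step 2: Ratio = 0.37 / 4.495 = 0.0823137
Step 3: Mass loss% = 0.0823137 * 100 = 8.23137% ≈ 8.23%

8.23%


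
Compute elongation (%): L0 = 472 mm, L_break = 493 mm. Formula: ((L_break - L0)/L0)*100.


Formula: Elongation (%) = ((L_break - L0) / L0) * 100
Step 1: Extension = 493 - 472 = 21 mm
Step 2: Elongation = (21 / 472) * 100
Step 3: Elongation = 0.044492 * 100 = 4.4492% ≈ 4.4%

4.4%


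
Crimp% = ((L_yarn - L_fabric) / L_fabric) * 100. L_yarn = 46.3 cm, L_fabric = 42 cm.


Formula: Crimp% = ((L_yarn - L_fabric) / L_fabric) * 100
Step 1: Extension = 46.3 - 42 = 4.3 cm
Step 2: Crimp% = (4.3 / 42) * 100
Step 3: Crimp% = 0.102381 * 100 = 10.2381% ≈ 10.2%

10.2%


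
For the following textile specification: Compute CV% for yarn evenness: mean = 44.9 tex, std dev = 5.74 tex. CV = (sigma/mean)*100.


Formula: CV% = (standard deviation / mean) * 100
Step 1: Ratio = 5.74 / 44.9 = 0.12784
Step 2: CV% = 0.12784 * 100 = 12.784% ≈ 12.8%

12.8%


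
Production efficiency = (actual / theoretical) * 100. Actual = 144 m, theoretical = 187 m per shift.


Formula: Efficiency% = (Actual output / Theoretical output) * 100
Efficiency% = (144 / 187) * 100
Efficiency% = 0.770053 * 100 = 77.0053% ≈ 77.0%

77.0%


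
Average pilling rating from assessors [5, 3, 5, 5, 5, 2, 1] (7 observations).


Formula: Mean = sum / count
Sum = 5 + 3 + 5 + 5 + 5 + 2 + 1 = 26
Mean = 26 / 7 = 3.7

3.7


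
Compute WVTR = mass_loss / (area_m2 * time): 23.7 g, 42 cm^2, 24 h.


Formula: WVTR = mass_loss / (area * time)
Step 1: Convert area: 42 cm^2 = 0.0042 m^2
Step 2: WVTR = 23.7 g / (0.0042 m^2 * 24 h)
Step 3: WVTR = 23.7 / 0.1008 = 235.1 g/m^2/h

235.1 g/m^2/h


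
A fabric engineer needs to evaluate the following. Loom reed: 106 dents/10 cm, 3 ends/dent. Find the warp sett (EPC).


Formula: EPC = (dents per 10 cm * ends per dent) / 10
Step 1: Total ends per 10 cm = 106 * 3 = 318
Step 2: EPC = 318 / 10 = 31.8 ends/cm

31.8 ends/cm


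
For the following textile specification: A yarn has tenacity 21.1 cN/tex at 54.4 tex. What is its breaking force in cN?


Formula: Breaking force = Tenacity * Linear density
F = 21.1 cN/tex * 54.4 tex
F = 1147.84 cN

1147.84 cN


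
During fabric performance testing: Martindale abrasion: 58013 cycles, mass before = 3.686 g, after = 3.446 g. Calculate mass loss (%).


Formula: Mass loss% = ((m_before - m_after) / m_before) * 100
Step 1: Mass loss = 3.686 - 3.446 = 0.24 g
Step 2: Ratio = 0.24 / 3.686 = 0.0651112
Step 3: Mass loss% = 0.0651112 * 100 = 6.51112% ≈ 6.51%

6.51%


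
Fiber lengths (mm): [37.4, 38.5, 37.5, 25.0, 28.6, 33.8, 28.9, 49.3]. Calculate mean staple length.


Formula: Mean = sum of lengths / count
Sum = 37.4 + 38.5 + 37.5 + 25.0 + 28.6 + 33.8 + 28.9 + 49.3
Sum = 279.0 mm
Mean = 279.0 / 8 = 34.88 mm

34.88 mm


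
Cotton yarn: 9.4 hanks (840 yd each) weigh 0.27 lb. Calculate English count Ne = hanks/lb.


Formula: Ne = hanks / mass_lb
Substituting: Ne = 9.4 / 0.27
Ne = 34.8

34.8 Ne


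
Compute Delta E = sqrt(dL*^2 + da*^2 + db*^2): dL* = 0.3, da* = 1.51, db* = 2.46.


Formula: Delta E = sqrt(dL*^2 + da*^2 + db*^2)
Step 1: dL*^2 = 0.3^2 = 0.09
Step 2: da*^2 = 1.51^2 = 2.2801
Step 3: db*^2 = 2.46^2 = 6.0516
Step 4: Sum = 0.09 + 2.2801 + 6.0516 = 8.4217
Step 5: Delta E = sqrt(8.4217) = 2.9

2.9 Delta E


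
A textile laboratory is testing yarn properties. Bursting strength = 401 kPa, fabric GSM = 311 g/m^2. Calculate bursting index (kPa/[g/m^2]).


Formula: Bursting Index = Bursting Strength / Fabric GSM
BI = 401 kPa / 311 g/m^2
BI = 1.289 kPa/(g/m^2)

1.289 kPa/(g/m^2)


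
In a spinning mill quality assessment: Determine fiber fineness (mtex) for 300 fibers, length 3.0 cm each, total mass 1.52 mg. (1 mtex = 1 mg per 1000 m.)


Formula: fineness (mtex) = mass (mg) / total length (km) = (mass_mg / total_length_m) * 1000
Step 1: Convert fiber length: 3.0 cm = 0.03 m
Step 2: Total fiber length = 300 * 0.03 = 9.0 m
Step 3: Linear density = 1.52 mg / 9.0 m = 0.1689 mg/m
Step 4: fineness = 0.1689 * 1000 = 168.9 mtex

168.9 mtex


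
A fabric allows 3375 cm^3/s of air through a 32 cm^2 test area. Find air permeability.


Formula: Air Permeability = Airflow / Test Area
AP = 3375 cm^3/s / 32 cm^2
AP = 105.5 cm^3/s/cm^2

105.5 cm^3/s/cm^2


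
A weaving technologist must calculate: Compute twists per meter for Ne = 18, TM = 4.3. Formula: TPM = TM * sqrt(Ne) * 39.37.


Formula: TPM = TM * sqrt(Ne) * 39.37
Step 1: sqrt(Ne) = sqrt(18) = 4.2426
Step 2: TM * sqrt(Ne) = 4.3 * 4.2426 = 18.2432
Step 3: TPM = 18.2432 * 39.37 = 718 twists/m

718 twists/m


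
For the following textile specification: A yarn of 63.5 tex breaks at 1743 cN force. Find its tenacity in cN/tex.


Formula: Tenacity = Breaking force / Linear density
Tenacity = 1743 cN / 63.5 tex
Tenacity = 27.45 cN/tex

27.45 cN/tex


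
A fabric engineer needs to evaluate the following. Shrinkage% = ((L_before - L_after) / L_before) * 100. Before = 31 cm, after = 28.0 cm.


Formula: Shrinkage% = ((L_before - L_after) / L_before) * 100
Step 1: Shrinkage = 31 - 28.0 = 3.0 cm
Step 2: Shrinkage% = (3.0 / 31) * 100
Step 3: Shrinkage% = 0.096774 * 100 = 9.6774% ≈ 9.7%

9.7%


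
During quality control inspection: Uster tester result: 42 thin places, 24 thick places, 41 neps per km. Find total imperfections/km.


Formula: Total = thin places + thick places + neps
Total = 42 + 24 + 41
Total = 107 imperfections/km

107 imperfections/km


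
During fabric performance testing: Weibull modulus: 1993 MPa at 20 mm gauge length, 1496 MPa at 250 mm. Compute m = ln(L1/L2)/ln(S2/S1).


Formula: m = ln(L1/L2) / ln(S2/S1)
Step 1: ln(L1/L2) = ln(20/250) = -2.52573
Step 2: S2/S1 = 1496/1993 = 0.75063
Step 3: ln(S2/S1) = ln(0.75063) = -0.28684
Step 4: m = -2.52573 / -0.28684 = 8.81

8.81 (Weibull m)


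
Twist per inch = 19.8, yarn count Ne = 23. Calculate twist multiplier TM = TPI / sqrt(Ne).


Formula: TM = TPI / sqrt(Ne)
Step 1: sqrt(Ne) = sqrt(23) = 4.7958
Step 2: TM = 19.8 / 4.7958 = 4.13

4.13 TM


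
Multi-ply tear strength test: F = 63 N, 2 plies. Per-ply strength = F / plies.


Formula: Per-ply strength = Total force / Number of plies
Per-ply = 63 N / 2
Per-ply = 31.5 N

31.5 N


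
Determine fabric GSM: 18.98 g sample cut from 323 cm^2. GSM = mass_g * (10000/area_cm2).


Formula: GSM = mass_g / area_m2
Step 1: Convert area: 323 cm^2 = 323 / 10000 = 0.0323 m^2
Step 2: GSM = 18.98 g / 0.0323 m^2 = 587.6 g/m^2

587.6 g/m^2


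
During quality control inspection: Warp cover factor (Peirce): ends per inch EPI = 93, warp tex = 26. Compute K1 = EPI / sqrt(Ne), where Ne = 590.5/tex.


Formula: K1 = EPI / sqrt(Ne), with Ne = 590.5 / tex_warp
Step 1: Ne = 590.5 / 26 = 22.712
Step 2: sqrt(Ne) = sqrt(22.712) = 4.7657
Step 3: K1 = 93 / 4.7657 = 19.5

19.5


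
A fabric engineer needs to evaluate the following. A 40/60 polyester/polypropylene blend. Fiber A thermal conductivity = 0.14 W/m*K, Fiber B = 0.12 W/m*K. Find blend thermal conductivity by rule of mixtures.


Formula: Blend property = (fraction_A * property_A) + (fraction_B * property_B)
Step 1: Contribution A = 40/100 * 0.14 W/m*K = 0.056 W/m*K
Step 2: Contribution B = 60/100 * 0.12 W/m*K = 0.072 W/m*K
Step 3: Blend thermal conductivity = 0.056 + 0.072 = 0.128 W/m*K

0.128 W/m*K


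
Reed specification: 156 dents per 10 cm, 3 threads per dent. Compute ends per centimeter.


Formula: EPC = (dents per 10 cm * ends per dent) / 10
Step 1: Total ends per 10 cm = 156 * 3 = 468
Step 2: EPC = 468 / 10 = 46.8 ends/cm

46.8 ends/cm


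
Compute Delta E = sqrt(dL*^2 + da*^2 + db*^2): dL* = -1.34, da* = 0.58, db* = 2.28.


Formula: Delta E = sqrt(dL*^2 + da*^2 + db*^2)
Step 1: dL*^2 = (-1.34)^2 = 1.7956
Step 2: da*^2 = 0.58^2 = 0.3364
Step 3: db*^2 = 2.28^2 = 5.1984
Step 4: Sum = 1.7956 + 0.3364 + 5.1984 = 7.3304
Step 5: Delta E = sqrt(7.3304) = 2.71

2.71 Delta E


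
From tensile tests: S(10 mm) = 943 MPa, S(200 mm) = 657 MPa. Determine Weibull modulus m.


Formula: m = ln(L1/L2) / ln(S2/S1)
Step 1: ln(L1/L2) = ln(10/200) = -2.99573
Step 2: S2/S1 = 657/943 = 0.69671
Step 3: ln(S2/S1) = ln(0.69671) = -0.36139
Step 4: m = -2.99573 / -0.36139 = 8.29

8.29 (Weibull m)


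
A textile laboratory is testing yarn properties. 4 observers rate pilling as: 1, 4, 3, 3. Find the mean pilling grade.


Formula: Mean = sum / count
Sum = 1 + 4 + 3 + 3 = 11
Mean = 11 / 4 = 2.8

2.8


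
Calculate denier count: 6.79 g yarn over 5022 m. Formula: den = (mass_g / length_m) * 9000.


Formula: den = (mass_g / length_m) * 9000
Substituting: den = (6.79 / 5022) * 9000
Intermediate: 6.79 / 5022 = 0.00135205 g/m
den = 0.00135205 * 9000 = 12.2 denier

12.2 denier


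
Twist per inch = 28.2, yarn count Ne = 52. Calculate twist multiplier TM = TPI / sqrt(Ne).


Formula: TM = TPI / sqrt(Ne)
Step 1: sqrt(Ne) = sqrt(52) = 7.2111
Step 2: TM = 28.2 / 7.2111 = 3.91

3.91 TM


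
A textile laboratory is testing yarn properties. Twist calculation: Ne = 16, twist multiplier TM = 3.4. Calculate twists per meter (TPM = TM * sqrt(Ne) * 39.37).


Formula: TPM = TM * sqrt(Ne) * 39.37
Step 1: sqrt(Ne) = sqrt(16) = 4
Step 2: TM * sqrt(Ne) = 3.4 * 4 = 13.6
Step 3: TPM = 13.6 * 39.37 = 535 twists/m

535 twists/m


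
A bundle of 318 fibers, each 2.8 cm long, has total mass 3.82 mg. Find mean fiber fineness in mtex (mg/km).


Formula: fineness (mtex) = mass (mg) / total length (km) = (mass_mg / total_length_m) * 1000
Step 1: Convert fiber length: 2.8 cm = 0.028 m
Step 2: Total fiber length = 318 * 0.028 = 8.904 m
Step 3: Linear density = 3.82 mg / 8.904 m = 0.4290 mg/m
Step 4: fineness = 0.4290 * 1000 = 429.0 mtex

429.0 mtex


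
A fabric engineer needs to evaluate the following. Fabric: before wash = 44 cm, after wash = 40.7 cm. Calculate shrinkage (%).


Formula: Shrinkage% = ((L_before - L_after) / L_before) * 100
Step 1: Shrinkage = 44 - 40.7 = 3.3 cm
Step 2: Shrinkage% = (3.3 / 44) * 100
Step 3: Shrinkage% = 0.075 * 100 = 7.5%

7.5%


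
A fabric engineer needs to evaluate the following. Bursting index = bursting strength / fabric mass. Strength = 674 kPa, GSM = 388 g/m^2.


Formula: Bursting Index = Bursting Strength / Fabric GSM
BI = 674 kPa / 388 g/m^2
BI = 1.737 kPa/(g/m^2)

1.737 kPa/(g/m^2)


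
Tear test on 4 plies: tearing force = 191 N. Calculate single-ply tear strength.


Formula: Per-ply strength = Total force / Number of plies
Per-ply = 191 N / 4
Per-ply = 47.75 N

47.75 N


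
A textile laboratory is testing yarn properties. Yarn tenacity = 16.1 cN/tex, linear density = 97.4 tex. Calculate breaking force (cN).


Formula: Breaking force = Tenacity * Linear density
F = 16.1 cN/tex * 97.4 tex
F = 1568.14 cN

1568.14 cN


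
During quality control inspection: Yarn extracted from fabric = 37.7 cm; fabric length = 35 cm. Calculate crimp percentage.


Formula: Crimp% = ((L_yarn - L_fabric) / L_fabric) * 100
Step 1: Extension = 37.7 - 35 = 2.7 cm
Step 2: Crimp% = (2.7 / 35) * 100
Step 3: Crimp% = 0.077143 * 100 = 7.7143% ≈ 7.7%

7.7%


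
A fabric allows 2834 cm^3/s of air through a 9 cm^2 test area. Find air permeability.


Formula: Air Permeability = Airflow / Test Area
AP = 2834 cm^3/s / 9 cm^2
AP = 314.9 cm^3/s/cm^2

314.9 cm^3/s/cm^2


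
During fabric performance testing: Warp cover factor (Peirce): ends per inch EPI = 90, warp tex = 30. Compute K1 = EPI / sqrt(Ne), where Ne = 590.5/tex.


Formula: K1 = EPI / sqrt(Ne), with Ne = 590.5 / tex_warp
Step 1: Ne = 590.5 / 30 = 19.683
Step 2: sqrt(Ne) = sqrt(19.683) = 4.4366
Step 3: K1 = 90 / 4.4366 = 20.3

20.3


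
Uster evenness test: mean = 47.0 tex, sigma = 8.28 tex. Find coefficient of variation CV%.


Formula: CV% = (standard deviation / mean) * 100
Step 1: Ratio = 8.28 / 47.0 = 0.17617
Step 2: CV% = 0.17617 * 100 = 17.617% ≈ 17.6%

17.6%


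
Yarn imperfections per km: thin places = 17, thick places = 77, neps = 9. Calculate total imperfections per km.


Formula: Total = thin places + thick places + neps
Total = 17 + 77 + 9
Total = 103 imperfections/km

103 imperfections/km


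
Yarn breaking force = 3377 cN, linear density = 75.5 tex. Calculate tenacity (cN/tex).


Formula: Tenacity = Breaking force / Linear density
Tenacity = 3377 cN / 75.5 tex
Tenacity = 44.73 cN/tex

44.73 cN/tex


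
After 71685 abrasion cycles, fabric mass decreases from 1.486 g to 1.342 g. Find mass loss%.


Formula: Mass loss% = ((m_before - m_after) / m_before) * 100
Step 1: Mass loss = 1.486 - 1.342 = 0.144 g
Step 2: Ratio = 0.144 / 1.486 = 0.0969044
Step 3: Mass loss% = 0.0969044 * 100 = 9.69044% ≈ 9.69%

9.69%


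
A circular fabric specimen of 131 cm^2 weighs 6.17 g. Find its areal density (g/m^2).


Formula: GSM = mass_g / area_m2
Step 1: Convert area: 131 cm^2 = 131 / 10000 = 0.0131 m^2
Step 2: GSM = 6.17 g / 0.0131 m^2 = 471.0 g/m^2

471.0 g/m^2


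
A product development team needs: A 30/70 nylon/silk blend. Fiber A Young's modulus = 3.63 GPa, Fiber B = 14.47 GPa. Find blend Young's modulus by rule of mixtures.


Formula: Blend property = (fraction_A * property_A) + (fraction_B * property_B)
Step 1: Contribution A = 30/100 * 3.63 GPa = 1.089 GPa
Step 2: Contribution B = 70/100 * 14.47 GPa = 10.129 GPa
Step 3: Blend Young's modulus = 1.089 + 10.129 = 11.218 GPa

11.218 GPa


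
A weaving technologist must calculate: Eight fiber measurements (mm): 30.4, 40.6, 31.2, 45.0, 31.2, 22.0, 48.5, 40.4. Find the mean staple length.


Formula: Mean = sum of lengths / count
Sum = 30.4 + 40.6 + 31.2 + 45.0 + 31.2 + 22.0 + 48.5 + 40.4
Sum = 289.3 mm
Mean = 289.3 / 8 = 36.16 mm

36.16 mm


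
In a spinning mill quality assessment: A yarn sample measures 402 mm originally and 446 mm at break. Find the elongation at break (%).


Formula: Elongation (%) = ((L_break - L0) / L0) * 100
Step 1: Extension = 446 - 402 = 44 mm
Step 2: Elongation = (44 / 402) * 100
Step 3: Elongation = 0.109453 * 100 = 10.9453% ≈ 10.9%

10.9%


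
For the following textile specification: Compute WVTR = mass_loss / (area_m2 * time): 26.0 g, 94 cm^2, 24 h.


Formula: WVTR = mass_loss / (area * time)
Step 1: Convert area: 94 cm^2 = 0.0094 m^2
Step 2: WVTR = 26.0 g / (0.0094 m^2 * 24 h)
Step 3: WVTR = 26.0 / 0.2256 = 115.2 g/m^2/h

115.2 g/m^2/h


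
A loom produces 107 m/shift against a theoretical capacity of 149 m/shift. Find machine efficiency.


Formula: Efficiency% = (Actual output / Theoretical output) * 100
Efficiency% = (107 / 149) * 100
Efficiency% = 0.718121 * 100 = 71.8121% ≈ 71.8%

71.8%


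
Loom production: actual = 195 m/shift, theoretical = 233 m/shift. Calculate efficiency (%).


Formula: Efficiency% = (Actual output / Theoretical output) * 100
Efficiency% = (195 / 233) * 100
Efficiency% = 0.83691 * 100 = 83.691% ≈ 83.7%

83.7%


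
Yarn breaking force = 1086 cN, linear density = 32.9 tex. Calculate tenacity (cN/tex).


Formula: Tenacity = Breaking force / Linear density
Tenacity = 1086 cN / 32.9 tex
Tenacity = 33.01 cN/tex

33.01 cN/tex


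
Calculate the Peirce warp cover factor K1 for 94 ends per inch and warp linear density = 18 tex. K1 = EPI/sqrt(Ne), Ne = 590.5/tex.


Formula: K1 = EPI / sqrt(Ne), with Ne = 590.5 / tex_warp
Step 1: Ne = 590.5 / 18 = 32.806
Step 2: sqrt(Ne) = sqrt(32.806) = 5.7277
Step 3: K1 = 94 / 5.7277 = 16.4

16.4


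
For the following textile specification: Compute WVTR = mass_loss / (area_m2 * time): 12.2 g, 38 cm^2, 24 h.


Formula: WVTR = mass_loss / (area * time)
Step 1: Convert area: 38 cm^2 = 0.0038 m^2
Step 2: WVTR = 12.2 g / (0.0038 m^2 * 24 h)
Step 3: WVTR = 12.2 / 0.0912 = 133.8 g/m^2/h

133.8 g/m^2/h


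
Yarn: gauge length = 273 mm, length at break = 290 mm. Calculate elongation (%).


Formula: Elongation (%) = ((L_break - L0) / L0) * 100
Step 1: Extension = 290 - 273 = 17 mm
Step 2: Elongation = (17 / 273) * 100
Step 3: Elongation = 0.062271 * 100 = 6.2271% ≈ 6.2%

6.2%


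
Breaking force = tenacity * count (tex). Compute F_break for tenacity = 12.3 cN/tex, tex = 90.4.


Formula: Breaking force = Tenacity * Linear density
F = 12.3 cN/tex * 90.4 tex
F = 1111.92 cN

1111.92 cN


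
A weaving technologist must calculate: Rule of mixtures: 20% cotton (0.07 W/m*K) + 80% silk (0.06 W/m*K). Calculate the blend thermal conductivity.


Formula: Blend property = (fraction_A * property_A) + (fraction_B * property_B)
Step 1: Contribution A = 20/100 * 0.07 W/m*K = 0.014 W/m*K
Step 2: Contribution B = 80/100 * 0.06 W/m*K = 0.048 W/m*K
Step 3: Blend thermal conductivity = 0.014 + 0.048 = 0.062 W/m*K

0.062 W/m*K


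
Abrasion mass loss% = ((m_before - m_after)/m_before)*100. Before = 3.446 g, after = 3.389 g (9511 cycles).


Formula: Mass loss% = ((m_before - m_after) / m_before) * 100
Step 1: Mass loss = 3.446 - 3.389 = 0.057 g
Step 2: Ratio = 0.057 / 3.446 = 0.0165409
Step 3: Mass loss% = 0.0165409 * 100 = 1.65409% ≈ 1.65%

1.65%


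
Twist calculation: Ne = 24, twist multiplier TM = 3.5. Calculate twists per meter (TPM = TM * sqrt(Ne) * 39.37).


Formula: TPM = TM * sqrt(Ne) * 39.37
Step 1: sqrt(Ne) = sqrt(24) = 4.899
Step 2: TM * sqrt(Ne) = 3.5 * 4.899 = 17.1465
Step 3: TPM = 17.1465 * 39.37 = 675 twists/m

675 twists/m


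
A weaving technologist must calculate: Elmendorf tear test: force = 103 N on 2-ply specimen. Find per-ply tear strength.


Formula: Per-ply strength = Total force / Number of plies
Per-ply = 103 N / 2
Per-ply = 51.5 N

51.5 N


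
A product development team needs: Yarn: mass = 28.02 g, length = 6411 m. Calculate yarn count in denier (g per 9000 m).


Formula: den = (mass_g / length_m) * 9000
Substituting: den = (28.02 / 6411) * 9000
Intermediate: 28.02 / 6411 = 0.00437061 g/m
den = 0.00437061 * 9000 = 39.3 denier

39.3 denier


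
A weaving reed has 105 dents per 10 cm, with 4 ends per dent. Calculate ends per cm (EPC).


Formula: EPC = (dents per 10 cm * ends per dent) / 10
Step 1: Total ends per 10 cm = 105 * 4 = 420
Step 2: EPC = 420 / 10 = 42.0 ends/cm

42.0 ends/cm


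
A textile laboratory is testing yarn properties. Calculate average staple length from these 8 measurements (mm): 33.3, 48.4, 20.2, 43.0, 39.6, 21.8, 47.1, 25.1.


Formula: Mean = sum of lengths / count
Sum = 33.3 + 48.4 + 20.2 + 43.0 + 39.6 + 21.8 + 47.1 + 25.1
Sum = 278.5 mm
Mean = 278.5 / 8 = 34.81 mm

34.81 mm


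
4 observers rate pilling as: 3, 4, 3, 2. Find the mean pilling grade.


Formula: Mean = sum / count
Sum = 3 + 4 + 3 + 2 = 12
Mean = 12 / 4 = 3.0

3.0


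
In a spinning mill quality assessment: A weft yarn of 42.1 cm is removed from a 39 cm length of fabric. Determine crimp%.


Formula: Crimp% = ((L_yarn - L_fabric) / L_fabric) * 100
Step 1: Extension = 42.1 - 39 = 3.1 cm
Step 2: Crimp% = (3.1 / 39) * 100
Step 3: Crimp% = 0.079487 * 100 = 7.9487% ≈ 7.9%

7.9%


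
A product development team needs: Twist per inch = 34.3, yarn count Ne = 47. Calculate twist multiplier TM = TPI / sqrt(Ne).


Formula: TM = TPI / sqrt(Ne)
Step 1: sqrt(Ne) = sqrt(47) = 6.8557
Step 2: TM = 34.3 / 6.8557 = 5.00

5.00 TM


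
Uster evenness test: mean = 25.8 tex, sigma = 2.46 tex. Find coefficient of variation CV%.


Formula: CV% = (standard deviation / mean) * 100
Step 1: Ratio = 2.46 / 25.8 = 0.095349
Step 2: CV% = 0.095349 * 100 = 9.5349% ≈ 9.5%

9.5%


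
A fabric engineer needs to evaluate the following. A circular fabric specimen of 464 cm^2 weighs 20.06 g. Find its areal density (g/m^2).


Formula: GSM = mass_g / area_m2
Step 1: Convert area: 464 cm^2 = 464 / 10000 = 0.0464 m^2
Step 2: GSM = 20.06 g / 0.0464 m^2 = 432.3 g/m^2

432.3 g/m^2


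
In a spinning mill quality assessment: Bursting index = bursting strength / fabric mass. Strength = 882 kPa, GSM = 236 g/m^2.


Formula: Bursting Index = Bursting Strength / Fabric GSM
BI = 882 kPa / 236 g/m^2
BI = 3.737 kPa/(g/m^2)

3.737 kPa/(g/m^2)


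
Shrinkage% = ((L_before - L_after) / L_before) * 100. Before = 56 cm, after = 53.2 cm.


Formula: Shrinkage% = ((L_before - L_after) / L_before) * 100
Step 1: Shrinkage = 56 - 53.2 = 2.8 cm
Step 2: Shrinkage% = (2.8 / 56) * 100
Step 3: Shrinkage% = 0.05 * 100 = 5.0%

5.0%


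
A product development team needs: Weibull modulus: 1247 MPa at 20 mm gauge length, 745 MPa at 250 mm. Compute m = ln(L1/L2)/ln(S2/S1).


Formula: m = ln(L1/L2) / ln(S2/S1)
Step 1: ln(L1/L2) = ln(20/250) = -2.52573
Step 2: S2/S1 = 745/1247 = 0.59743
Step 3: ln(S2/S1) = ln(0.59743) = -0.51512
Step 4: m = -2.52573 / -0.51512 = 4.90

4.90 (Weibull m)


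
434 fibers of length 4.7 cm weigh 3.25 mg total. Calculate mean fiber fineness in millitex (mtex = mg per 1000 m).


Formula: fineness (mtex) = mass (mg) / total length (km) = (mass_mg / total_length_m) * 1000
Step 1: Convert fiber length: 4.7 cm = 0.047 m
Step 2: Total fiber length = 434 * 0.047 = 20.398 m
Step 3: Linear density = 3.25 mg / 20.398 m = 0.1593 mg/m
Step 4: fineness = 0.1593 * 1000 = 159.3 mtex

159.3 mtex


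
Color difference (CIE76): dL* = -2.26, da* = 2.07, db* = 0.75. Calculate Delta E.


Formula: Delta E = sqrt(dL*^2 + da*^2 + db*^2)
Step 1: dL*^2 = (-2.26)^2 = 5.1076
Step 2: da*^2 = 2.07^2 = 4.2849
Step 3: db*^2 = 0.75^2 = 0.5625
Step 4: Sum = 5.1076 + 4.2849 + 0.5625 = 9.955
Step 5: Delta E = sqrt(9.955) = 3.16

3.16 Delta E


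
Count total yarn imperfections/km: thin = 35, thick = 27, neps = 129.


Formula: Total = thin places + thick places + neps
Total = 35 + 27 + 129
Total = 191 imperfections/km

191 imperfections/km


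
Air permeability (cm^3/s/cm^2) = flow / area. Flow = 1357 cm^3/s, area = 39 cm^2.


Formula: Air Permeability = Airflow / Test Area
AP = 1357 cm^3/s / 39 cm^2
AP = 34.8 cm^3/s/cm^2

34.8 cm^3/s/cm^2


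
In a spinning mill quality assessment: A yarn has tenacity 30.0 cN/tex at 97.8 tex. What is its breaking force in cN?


Formula: Breaking force = Tenacity * Linear density
F = 30.0 cN/tex * 97.8 tex
F = 2934.00 cN

2934.00 cN


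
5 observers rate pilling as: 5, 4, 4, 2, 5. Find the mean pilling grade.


Formula: Mean = sum / count
Sum = 5 + 4 + 4 + 2 + 5 = 20
Mean = 20 / 5 = 4.0

4.0


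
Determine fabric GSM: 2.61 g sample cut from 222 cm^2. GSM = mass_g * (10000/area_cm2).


Formula: GSM = mass_g / area_m2
Step 1: Convert area: 222 cm^2 = 222 / 10000 = 0.0222 m^2
Step 2: GSM = 2.61 g / 0.0222 m^2 = 117.6 g/m^2

117.6 g/m^2


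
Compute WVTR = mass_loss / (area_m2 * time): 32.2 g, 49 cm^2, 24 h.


Formula: WVTR = mass_loss / (area * time)
Step 1: Convert area: 49 cm^2 = 0.0049 m^2
Step 2: WVTR = 32.2 g / (0.0049 m^2 * 24 h)
Step 3: WVTR = 32.2 / 0.1176 = 273.8 g/m^2/h

273.8 g/m^2/h


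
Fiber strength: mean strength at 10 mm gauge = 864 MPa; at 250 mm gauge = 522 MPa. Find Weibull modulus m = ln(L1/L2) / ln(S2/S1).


Formula: m = ln(L1/L2) / ln(S2/S1)
Step 1: ln(L1/L2) = ln(10/250) = -3.21888
Step 2: S2/S1 = 522/864 = 0.60417
Step 3: ln(S2/S1) = ln(0.60417) = -0.50390
Step 4: m = -3.21888 / -0.50390 = 6.39

6.39 (Weibull m)


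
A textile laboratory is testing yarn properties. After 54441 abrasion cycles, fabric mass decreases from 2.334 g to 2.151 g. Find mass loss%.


Formula: Mass loss% = ((m_before - m_after) / m_before) * 100
Step 1: Mass loss = 2.334 - 2.151 = 0.183 g
Step 2: Ratio = 0.183 / 2.334 = 0.0784062
Step 3: Mass loss% = 0.0784062 * 100 = 7.84062% ≈ 7.84%

7.84%


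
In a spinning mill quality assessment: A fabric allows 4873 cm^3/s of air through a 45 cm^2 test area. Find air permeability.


Formula: Air Permeability = Airflow / Test Area
AP = 4873 cm^3/s / 45 cm^2
AP = 108.3 cm^3/s/cm^2

108.3 cm^3/s/cm^2


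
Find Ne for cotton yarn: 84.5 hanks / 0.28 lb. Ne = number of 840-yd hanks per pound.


Formula: Ne = hanks / mass_lb
Substituting: Ne = 84.5 / 0.28
Ne = 301.8

301.8 Ne


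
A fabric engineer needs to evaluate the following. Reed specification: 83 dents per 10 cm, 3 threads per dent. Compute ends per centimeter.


Formula: EPC = (dents per 10 cm * ends per dent) / 10
Step 1: Total ends per 10 cm = 83 * 3 = 249
Step 2: EPC = 249 / 10 = 24.9 ends/cm

24.9 ends/cm


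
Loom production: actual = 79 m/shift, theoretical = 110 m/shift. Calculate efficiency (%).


Formula: Efficiency% = (Actual output / Theoretical output) * 100
Efficiency% = (79 / 110) * 100
Efficiency% = 0.718182 * 100 = 71.8182% ≈ 71.8%

71.8%


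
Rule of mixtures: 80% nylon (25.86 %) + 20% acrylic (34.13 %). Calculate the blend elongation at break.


Formula: Blend property = (fraction_A * property_A) + (fraction_B * property_B)
Step 1: Contribution A = 80/100 * 25.86 % = 20.688 %
Step 2: Contribution B = 20/100 * 34.13 % = 6.826 %
Step 3: Blend elongation at break = 20.688 + 6.826 = 27.514 %

27.514 %


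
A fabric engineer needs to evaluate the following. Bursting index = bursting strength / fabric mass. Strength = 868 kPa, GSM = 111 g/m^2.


Formula: Bursting Index = Bursting Strength / Fabric GSM
BI = 868 kPa / 111 g/m^2
BI = 7.820 kPa/(g/m^2)

7.820 kPa/(g/m^2)


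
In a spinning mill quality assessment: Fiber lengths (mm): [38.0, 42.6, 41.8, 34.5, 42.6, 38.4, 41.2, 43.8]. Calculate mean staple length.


Formula: Mean = sum of lengths / count
Sum = 38.0 + 42.6 + 41.8 + 34.5 + 42.6 + 38.4 + 41.2 + 43.8
Sum = 322.9 mm
Mean = 322.9 / 8 = 40.36 mm

40.36 mm


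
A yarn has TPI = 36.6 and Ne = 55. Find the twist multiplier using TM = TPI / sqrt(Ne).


Formula: TM = TPI / sqrt(Ne)
Step 1: sqrt(Ne) = sqrt(55) = 7.4162
Step 2: TM = 36.6 / 7.4162 = 4.94

4.94 TM


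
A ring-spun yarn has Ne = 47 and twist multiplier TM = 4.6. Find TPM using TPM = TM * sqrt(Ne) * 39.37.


Formula: TPM = TM * sqrt(Ne) * 39.37
Step 1: sqrt(Ne) = sqrt(47) = 6.8557
Step 2: TM * sqrt(Ne) = 4.6 * 6.8557 = 31.5362
Step 3: TPM = 31.5362 * 39.37 = 1242 twists/m

1242 twists/m


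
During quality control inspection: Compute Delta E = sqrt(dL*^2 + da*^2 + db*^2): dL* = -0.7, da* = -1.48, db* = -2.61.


Formula: Delta E = sqrt(dL*^2 + da*^2 + db*^2)
Step 1: dL*^2 = (-0.7)^2 = 0.49
Step 2: da*^2 = (-1.48)^2 = 2.1904
Step 3: db*^2 = (-2.61)^2 = 6.8121
Step 4: Sum = 0.49 + 2.1904 + 6.8121 = 9.4925
Step 5: Delta E = sqrt(9.4925) = 3.08

3.08 Delta E


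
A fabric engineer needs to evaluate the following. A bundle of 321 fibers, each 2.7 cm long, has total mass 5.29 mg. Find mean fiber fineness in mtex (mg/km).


Formula: fineness (mtex) = mass (mg) / total length (km) = (mass_mg / total_length_m) * 1000
Step 1: Convert fiber length: 2.7 cm = 0.027 m
Step 2: Total fiber length = 321 * 0.027 = 8.667 m
Step 3: Linear density = 5.29 mg / 8.667 m = 0.6104 mg/m
Step 4: fineness = 0.6104 * 1000 = 610.4 mtex

610.4 mtex


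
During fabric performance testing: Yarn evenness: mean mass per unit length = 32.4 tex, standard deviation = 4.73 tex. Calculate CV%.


Formula: CV% = (standard deviation / mean) * 100
Step 1: Ratio = 4.73 / 32.4 = 0.145988
Step 2: CV% = 0.145988 * 100 = 14.5988% ≈ 14.6%

14.6%


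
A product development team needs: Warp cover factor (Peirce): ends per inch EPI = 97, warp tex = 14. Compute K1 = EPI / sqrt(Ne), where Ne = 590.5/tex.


Formula: K1 = EPI / sqrt(Ne), with Ne = 590.5 / tex_warp
Step 1: Ne = 590.5 / 14 = 42.179
Step 2: sqrt(Ne) = sqrt(42.179) = 6.4945
Step 3: K1 = 97 / 6.4945 = 14.9

14.9


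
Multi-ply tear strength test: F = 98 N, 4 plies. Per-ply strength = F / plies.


Formula: Per-ply strength = Total force / Number of plies
Per-ply = 98 N / 4
Per-ply = 24.5 N

24.5 N


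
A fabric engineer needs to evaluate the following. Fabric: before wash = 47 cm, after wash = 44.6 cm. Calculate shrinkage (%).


Formula: Shrinkage% = ((L_before - L_after) / L_before) * 100
Step 1: Shrinkage = 47 - 44.6 = 2.4 cm
Step 2: Shrinkage% = (2.4 / 47) * 100
Step 3: Shrinkage% = 0.051064 * 100 = 5.1064% ≈ 5.1%

5.1%


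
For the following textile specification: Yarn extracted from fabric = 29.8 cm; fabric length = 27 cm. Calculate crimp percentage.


Formula: Crimp% = ((L_yarn - L_fabric) / L_fabric) * 100
Step 1: Extension = 29.8 - 27 = 2.8 cm
Step 2: Crimp% = (2.8 / 27) * 100
Step 3: Crimp% = 0.103704 * 100 = 10.3704% ≈ 10.4%

10.4%


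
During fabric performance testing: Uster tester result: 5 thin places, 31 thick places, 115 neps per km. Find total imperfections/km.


Formula: Total = thin places + thick places + neps
Total = 5 + 31 + 115
Total = 151 imperfections/km

151 imperfections/km


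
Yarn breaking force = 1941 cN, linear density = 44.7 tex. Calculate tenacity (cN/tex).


Formula: Tenacity = Breaking force / Linear density
Tenacity = 1941 cN / 44.7 tex
Tenacity = 43.42 cN/tex

43.42 cN/tex


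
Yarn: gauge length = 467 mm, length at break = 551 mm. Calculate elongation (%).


Formula: Elongation (%) = ((L_break - L0) / L0) * 100
Step 1: Extension = 551 - 467 = 84 mm
Step 2: Elongation = (84 / 467) * 100
Step 3: Elongation = 0.179872 * 100 = 17.9872% ≈ 18.0%

18.0%


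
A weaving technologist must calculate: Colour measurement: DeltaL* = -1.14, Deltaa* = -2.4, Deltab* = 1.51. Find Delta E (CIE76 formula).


Formula: Delta E = sqrt(dL*^2 + da*^2 + db*^2)
Step 1: dL*^2 = (-1.14)^2 = 1.2996
Step 2: da*^2 = (-2.4)^2 = 5.76
Step 3: db*^2 = 1.51^2 = 2.2801
Step 4: Sum = 1.2996 + 5.76 + 2.2801 = 9.3397
Step 5: Delta E = sqrt(9.3397) = 3.06

3.06 Delta E


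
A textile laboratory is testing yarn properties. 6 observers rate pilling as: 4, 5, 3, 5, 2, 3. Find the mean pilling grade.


Formula: Mean = sum / count
Sum = 4 + 5 + 3 + 5 + 2 + 3 = 22
Mean = 22 / 6 = 3.7

3.7


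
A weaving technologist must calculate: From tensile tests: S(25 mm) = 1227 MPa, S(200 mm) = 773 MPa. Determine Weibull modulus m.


Formula: m = ln(L1/L2) / ln(S2/S1)
Step 1: ln(L1/L2) = ln(25/200) = -2.07944
Step 2: S2/S1 = 773/1227 = 0.62999
Step 3: ln(S2/S1) = ln(0.62999) = -0.46205
Step 4: m = -2.07944 / -0.46205 = 4.50

4.50 (Weibull m)


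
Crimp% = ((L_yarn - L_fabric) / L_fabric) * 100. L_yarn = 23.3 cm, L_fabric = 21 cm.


Formula: Crimp% = ((L_yarn - L_fabric) / L_fabric) * 100
Step 1: Extension = 23.3 - 21 = 2.3 cm
Step 2: Crimp% = (2.3 / 21) * 100
Step 3: Crimp% = 0.109524 * 100 = 10.9524% ≈ 11.0%

11.0%


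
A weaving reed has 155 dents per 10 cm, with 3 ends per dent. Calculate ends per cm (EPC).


Formula: EPC = (dents per 10 cm * ends per dent) / 10
Step 1: Total ends per 10 cm = 155 * 3 = 465
Step 2: EPC = 465 / 10 = 46.5 ends/cm

46.5 ends/cm


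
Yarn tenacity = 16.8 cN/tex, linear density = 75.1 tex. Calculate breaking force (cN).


Formula: Breaking force = Tenacity * Linear density
F = 16.8 cN/tex * 75.1 tex
F = 1261.68 cN

1261.68 cN


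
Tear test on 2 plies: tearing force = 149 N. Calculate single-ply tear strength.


Formula: Per-ply strength = Total force / Number of plies
Per-ply = 149 N / 2
Per-ply = 74.5 N

74.5 N


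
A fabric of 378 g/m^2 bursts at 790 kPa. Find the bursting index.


Formula: Bursting Index = Bursting Strength / Fabric GSM
BI = 790 kPa / 378 g/m^2
BI = 2.090 kPa/(g/m^2)

2.090 kPa/(g/m^2)


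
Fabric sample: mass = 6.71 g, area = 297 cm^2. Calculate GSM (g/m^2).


Formula: GSM = mass_g / area_m2
Step 1: Convert area: 297 cm^2 = 297 / 10000 = 0.0297 m^2
Step 2: GSM = 6.71 g / 0.0297 m^2 = 225.9 g/m^2

225.9 g/m^2


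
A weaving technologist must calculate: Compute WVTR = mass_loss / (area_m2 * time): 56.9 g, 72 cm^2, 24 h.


Formula: WVTR = mass_loss / (area * time)
Step 1: Convert area: 72 cm^2 = 0.0072 m^2
Step 2: WVTR = 56.9 g / (0.0072 m^2 * 24 h)
Step 3: WVTR = 56.9 / 0.1728 = 329.3 g/m^2/h

329.3 g/m^2/h


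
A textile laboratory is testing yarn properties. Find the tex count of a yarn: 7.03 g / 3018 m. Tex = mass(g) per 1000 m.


Formula: Tex = (mass_g / length_m) * 1000
Substituting: Tex = (7.03 / 3018) * 1000
Intermediate: 7.03 / 3018 = 0.00232936 g/m
Tex = 0.00232936 * 1000 = 2.33 tex

2.33 tex


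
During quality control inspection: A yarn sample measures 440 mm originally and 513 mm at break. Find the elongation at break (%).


Formula: Elongation (%) = ((L_break - L0) / L0) * 100
Step 1: Extension = 513 - 440 = 73 mm
Step 2: Elongation = (73 / 440) * 100
Step 3: Elongation = 0.165909 * 100 = 16.5909% ≈ 16.6%

16.6%


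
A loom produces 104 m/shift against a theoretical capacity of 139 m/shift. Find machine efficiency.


Formula: Efficiency% = (Actual output / Theoretical output) * 100
Efficiency% = (104 / 139) * 100
Efficiency% = 0.748201 * 100 = 74.8201% ≈ 74.8%

74.8%


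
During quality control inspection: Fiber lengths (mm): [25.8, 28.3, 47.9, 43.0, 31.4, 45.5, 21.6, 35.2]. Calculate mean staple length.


Formula: Mean = sum of lengths / count
Sum = 25.8 + 28.3 + 47.9 + 43.0 + 31.4 + 45.5 + 21.6 + 35.2
Sum = 278.7 mm
Mean = 278.7 / 8 = 34.84 mm

34.84 mm


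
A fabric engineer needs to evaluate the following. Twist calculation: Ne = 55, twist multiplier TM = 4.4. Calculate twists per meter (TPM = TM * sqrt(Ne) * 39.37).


Formula: TPM = TM * sqrt(Ne) * 39.37
Step 1: sqrt(Ne) = sqrt(55) = 7.4162
Step 2: TM * sqrt(Ne) = 4.4 * 7.4162 = 32.6313
Step 3: TPM = 32.6313 * 39.37 = 1285 twists/m

1285 twists/m


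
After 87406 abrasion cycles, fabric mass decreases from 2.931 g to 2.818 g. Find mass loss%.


Formula: Mass loss% = ((m_before - m_after) / m_before) * 100
Step 1: Mass loss = 2.931 - 2.818 = 0.113 g
Step 2: Ratio = 0.113 / 2.931 = 0.0385534
Step 3: Mass loss% = 0.0385534 * 100 = 3.85534% ≈ 3.86%

3.86%


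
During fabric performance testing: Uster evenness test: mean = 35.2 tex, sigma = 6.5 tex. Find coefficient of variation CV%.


Formula: CV% = (standard deviation / mean) * 100
Step 1: Ratio = 6.5 / 35.2 = 0.184659
Step 2: CV% = 0.184659 * 100 = 18.4659% ≈ 18.5%

18.5%


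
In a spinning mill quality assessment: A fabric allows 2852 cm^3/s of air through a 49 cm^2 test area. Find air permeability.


Formula: Air Permeability = Airflow / Test Area
AP = 2852 cm^3/s / 49 cm^2
AP = 58.2 cm^3/s/cm^2

58.2 cm^3/s/cm^2


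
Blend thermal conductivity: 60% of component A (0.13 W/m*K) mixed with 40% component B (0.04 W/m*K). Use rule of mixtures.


Formula: Blend property = (fraction_A * property_A) + (fraction_B * property_B)
Step 1: Contribution A = 60/100 * 0.13 W/m*K = 0.078 W/m*K
Step 2: Contribution B = 40/100 * 0.04 W/m*K = 0.016 W/m*K
Step 3: Blend thermal conductivity = 0.078 + 0.016 = 0.094 W/m*K

0.094 W/m*K
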